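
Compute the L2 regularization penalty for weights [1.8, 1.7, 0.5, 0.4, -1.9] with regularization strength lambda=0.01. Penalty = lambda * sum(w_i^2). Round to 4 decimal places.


Squaring each weight:
1.8^2 = 3.24
1.7^2 = 2.89
0.5^2 = 0.25
0.4^2 = 0.16
(-1.9)^2 = 3.61
Sum of squares = 10.15
Penalty = 0.01 * 10.15 = 0.1015

0.1015


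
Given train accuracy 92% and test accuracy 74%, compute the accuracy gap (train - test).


Gap = train_accuracy - test_accuracy
= 92 - 74
= 18%
This gap suggests the model is overfitting.

18


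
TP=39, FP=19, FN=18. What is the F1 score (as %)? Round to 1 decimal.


Precision = TP / (TP + FP) = 39 / 58 = 0.6724
Recall = TP / (TP + FN) = 39 / 57 = 0.6842
F1 = 2 * P * R / (P + R)
= 2 * 0.6724 * 0.6842 / (0.6724 + 0.6842)
= 0.9201 / 1.3566
= 0.6783
As percentage: 67.8%

67.8


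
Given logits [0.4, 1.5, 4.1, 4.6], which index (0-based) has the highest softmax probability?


Softmax is a monotonic transformation, so it preserves the argmax.
We need to find the index of the maximum logit.
Index 0: 0.4
Index 1: 1.5
Index 2: 4.1
Index 3: 4.6
Maximum logit = 4.6 at index 3

3


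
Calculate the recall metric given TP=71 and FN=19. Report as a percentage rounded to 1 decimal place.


Recall = TP / (TP + FN) * 100
= 71 / (71 + 19)
= 71 / 90
= 0.7889
= 78.9%

78.9


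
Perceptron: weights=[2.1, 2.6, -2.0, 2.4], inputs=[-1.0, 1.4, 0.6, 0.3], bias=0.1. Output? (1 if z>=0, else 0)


z = w . x + b
= 2.1*-1.0 + 2.6*1.4 + -2.0*0.6 + 2.4*0.3 + 0.1
= -2.1 + 3.64 + -1.2 + 0.72 + 0.1
= 1.06 + 0.1
= 1.16
Since z = 1.16 >= 0, output = 1

1


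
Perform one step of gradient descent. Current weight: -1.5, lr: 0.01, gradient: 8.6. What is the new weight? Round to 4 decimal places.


w_new = w_old - lr * gradient
= -1.5 - 0.01 * 8.6
= -1.5 - (0.086)
= -1.5860

-1.5860


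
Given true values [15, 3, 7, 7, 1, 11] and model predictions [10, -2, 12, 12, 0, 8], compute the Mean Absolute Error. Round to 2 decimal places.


Absolute errors: [5, 5, 5, 5, 1, 3]
Sum of absolute errors = 24
MAE = 24 / 6 = 4.00

4.00


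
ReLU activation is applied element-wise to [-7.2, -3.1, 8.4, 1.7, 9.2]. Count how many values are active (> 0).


ReLU(x) = max(0, x) for each element:
ReLU(-7.2) = 0
ReLU(-3.1) = 0
ReLU(8.4) = 8.4
ReLU(1.7) = 1.7
ReLU(9.2) = 9.2
Active neurons (>0): 3

3


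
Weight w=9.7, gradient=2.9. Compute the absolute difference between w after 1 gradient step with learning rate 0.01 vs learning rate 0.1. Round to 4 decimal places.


With lr=0.01: w_new = 9.7 - 0.01 * 2.9 = 9.671
With lr=0.1: w_new = 9.7 - 0.1 * 2.9 = 9.41
Absolute difference = |9.671 - 9.41|
= 0.2610

0.2610


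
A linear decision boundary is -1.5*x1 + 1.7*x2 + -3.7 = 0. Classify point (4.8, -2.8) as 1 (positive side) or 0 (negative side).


Compute -1.5 * 4.8 + 1.7 * -2.8 + -3.7
= -7.2 + -4.76 + -3.7
= -15.66
Since -15.66 < 0, the point is on the negative side.

0


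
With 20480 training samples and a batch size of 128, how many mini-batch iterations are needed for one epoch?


Iterations per epoch = dataset_size / batch_size
= 20480 / 128
= 160

160


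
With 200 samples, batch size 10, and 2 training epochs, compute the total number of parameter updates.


Iterations per epoch = 200 / 10 = 20
Total updates = iterations_per_epoch * epochs
= 20 * 2
= 40

40


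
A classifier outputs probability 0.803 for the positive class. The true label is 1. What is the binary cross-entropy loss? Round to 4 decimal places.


For y=1: Loss = -log(p)
= -log(0.803)
= -(-0.2194)
= 0.2194

0.2194


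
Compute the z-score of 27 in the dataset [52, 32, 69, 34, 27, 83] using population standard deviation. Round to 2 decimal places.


Mean = (52 + 32 + 69 + 34 + 27 + 83) / 6 = 49.5
Variance = sum((x_i - mean)^2) / n = 426.9167
Std = sqrt(426.9167) = 20.662
Z = (x - mean) / std
= (27 - 49.5) / 20.662
= -22.5 / 20.662
= -1.09

-1.09


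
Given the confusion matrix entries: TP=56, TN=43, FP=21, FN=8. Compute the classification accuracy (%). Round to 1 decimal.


Accuracy = (TP + TN) / (TP + TN + FP + FN) * 100
= (56 + 43) / (56 + 43 + 21 + 8)
= 99 / 128
= 0.7734
= 77.3%

77.3


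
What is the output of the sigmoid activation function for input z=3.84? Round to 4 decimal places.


sigmoid(z) = 1 / (1 + exp(-z))
exp(-(3.84)) = exp(-3.84) = 0.0215
1 + 0.0215 = 1.0215
1 / 1.0215 = 0.9790

0.9790


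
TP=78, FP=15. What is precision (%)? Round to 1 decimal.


Precision = TP / (TP + FP) * 100
= 78 / (78 + 15)
= 78 / 93
= 0.8387
= 83.9%

83.9


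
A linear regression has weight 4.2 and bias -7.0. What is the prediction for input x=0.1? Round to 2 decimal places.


y = 4.2 * 0.1 + (-7.0)
= 0.42 + (-7.0)
= -6.58

-6.58


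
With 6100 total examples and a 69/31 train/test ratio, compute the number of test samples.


Train samples = 6100 * 69% = 4209
Test samples = 6100 - 4209
= 1891

1891


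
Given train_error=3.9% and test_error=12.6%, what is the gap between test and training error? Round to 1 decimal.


Generalization gap = test_error - train_error
= 12.6 - 3.9
= 8.7%
A moderate gap.

8.7


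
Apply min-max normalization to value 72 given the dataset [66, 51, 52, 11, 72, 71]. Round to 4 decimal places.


Min = 11, Max = 72
Range = 72 - 11 = 61
Scaled = (x - min) / (max - min)
= (72 - 11) / 61
= 61 / 61
= 1.0000

1.0000


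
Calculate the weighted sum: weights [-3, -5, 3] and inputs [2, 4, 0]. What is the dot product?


Element-wise products:
-3 * 2 = -6
-5 * 4 = -20
3 * 0 = 0
Sum = -6 + -20 + 0
= -26

-26


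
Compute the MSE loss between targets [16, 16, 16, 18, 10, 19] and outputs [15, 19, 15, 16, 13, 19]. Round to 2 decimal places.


Differences: [1, -3, 1, 2, -3, 0]
Squared errors: [1, 9, 1, 4, 9, 0]
Sum of squared errors = 24
MSE = 24 / 6 = 4.00

4.00


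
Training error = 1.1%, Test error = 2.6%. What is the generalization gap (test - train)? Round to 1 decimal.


Generalization gap = test_error - train_error
= 2.6 - 1.1
= 1.5%
A small gap suggests good generalization.

1.5


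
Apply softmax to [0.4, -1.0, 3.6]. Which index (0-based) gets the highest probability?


Softmax is a monotonic transformation, so it preserves the argmax.
We need to find the index of the maximum logit.
Index 0: 0.4
Index 1: -1.0
Index 2: 3.6
Maximum logit = 3.6 at index 2

2


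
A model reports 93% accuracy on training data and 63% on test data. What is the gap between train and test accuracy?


Gap = train_accuracy - test_accuracy
= 93 - 63
= 30%
This large gap strongly indicates overfitting.

30


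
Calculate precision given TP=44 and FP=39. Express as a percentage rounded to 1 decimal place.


Precision = TP / (TP + FP) * 100
= 44 / (44 + 39)
= 44 / 83
= 0.5301
= 53.0%

53.0


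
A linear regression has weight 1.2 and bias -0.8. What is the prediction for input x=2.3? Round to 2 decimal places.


y = 1.2 * 2.3 + (-0.8)
= 2.76 + (-0.8)
= 1.96

1.96


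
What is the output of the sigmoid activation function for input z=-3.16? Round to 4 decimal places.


sigmoid(z) = 1 / (1 + exp(-z))
exp(-(-3.16)) = exp(3.16) = 23.5706
1 + 23.5706 = 24.5706
1 / 24.5706 = 0.0407

0.0407


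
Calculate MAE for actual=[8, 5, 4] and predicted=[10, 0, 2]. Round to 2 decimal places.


Absolute errors: [2, 5, 2]
Sum of absolute errors = 9
MAE = 9 / 3 = 3.00

3.00


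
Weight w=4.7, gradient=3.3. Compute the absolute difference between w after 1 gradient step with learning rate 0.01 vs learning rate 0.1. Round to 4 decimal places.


With lr=0.01: w_new = 4.7 - 0.01 * 3.3 = 4.667
With lr=0.1: w_new = 4.7 - 0.1 * 3.3 = 4.37
Absolute difference = |4.667 - 4.37|
= 0.2970

0.2970


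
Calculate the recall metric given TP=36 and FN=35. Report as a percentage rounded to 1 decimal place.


Recall = TP / (TP + FN) * 100
= 36 / (36 + 35)
= 36 / 71
= 0.507
= 50.7%

50.7


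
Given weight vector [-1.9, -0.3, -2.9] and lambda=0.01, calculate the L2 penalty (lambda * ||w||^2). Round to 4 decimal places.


Squaring each weight:
(-1.9)^2 = 3.61
(-0.3)^2 = 0.09
(-2.9)^2 = 8.41
Sum of squares = 12.11
Penalty = 0.01 * 12.11 = 0.1211

0.1211


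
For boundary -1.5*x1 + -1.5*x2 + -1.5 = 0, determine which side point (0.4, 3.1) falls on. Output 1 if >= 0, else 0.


Compute -1.5 * 0.4 + -1.5 * 3.1 + -1.5
= -0.6 + -4.65 + -1.5
= -6.75
Since -6.75 < 0, the point is on the negative side.

0


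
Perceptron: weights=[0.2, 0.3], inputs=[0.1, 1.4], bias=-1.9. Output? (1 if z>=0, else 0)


z = w . x + b
= 0.2*0.1 + 0.3*1.4 + -1.9
= 0.02 + 0.42 + -1.9
= 0.44 + -1.9
= -1.46
Since z = -1.46 < 0, output = 0

0


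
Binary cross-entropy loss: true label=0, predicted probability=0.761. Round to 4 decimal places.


For y=0: Loss = -log(1-p)
= -log(1 - 0.761)
= -log(0.239)
= -(-1.4313)
= 1.4313

1.4313


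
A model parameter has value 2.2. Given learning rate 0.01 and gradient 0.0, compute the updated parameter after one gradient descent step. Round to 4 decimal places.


w_new = w_old - lr * gradient
= 2.2 - 0.01 * 0.0
= 2.2 - (0.0)
= 2.2000

2.2000


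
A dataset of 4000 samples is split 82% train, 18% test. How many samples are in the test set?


Train samples = 4000 * 82% = 3280
Test samples = 4000 - 3280
= 720

720


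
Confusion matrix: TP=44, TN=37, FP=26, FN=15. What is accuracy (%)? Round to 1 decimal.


Accuracy = (TP + TN) / (TP + TN + FP + FN) * 100
= (44 + 37) / (44 + 37 + 26 + 15)
= 81 / 122
= 0.6639
= 66.4%

66.4


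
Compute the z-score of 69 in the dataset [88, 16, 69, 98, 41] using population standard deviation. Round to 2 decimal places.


Mean = (88 + 16 + 69 + 98 + 41) / 5 = 62.4
Variance = sum((x_i - mean)^2) / n = 915.44
Std = sqrt(915.44) = 30.2562
Z = (x - mean) / std
= (69 - 62.4) / 30.2562
= 6.6 / 30.2562
= 0.22

0.22


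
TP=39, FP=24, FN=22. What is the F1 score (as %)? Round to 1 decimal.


Precision = TP / (TP + FP) = 39 / 63 = 0.619
Recall = TP / (TP + FN) = 39 / 61 = 0.6393
F1 = 2 * P * R / (P + R)
= 2 * 0.619 * 0.6393 / (0.619 + 0.6393)
= 0.7916 / 1.2584
= 0.629
As percentage: 62.9%

62.9


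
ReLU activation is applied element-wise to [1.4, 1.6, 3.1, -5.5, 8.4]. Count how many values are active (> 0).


ReLU(x) = max(0, x) for each element:
ReLU(1.4) = 1.4
ReLU(1.6) = 1.6
ReLU(3.1) = 3.1
ReLU(-5.5) = 0
ReLU(8.4) = 8.4
Active neurons (>0): 4

4


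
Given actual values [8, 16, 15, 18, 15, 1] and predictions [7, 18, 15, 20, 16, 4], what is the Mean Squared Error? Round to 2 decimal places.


Differences: [1, -2, 0, -2, -1, -3]
Squared errors: [1, 4, 0, 4, 1, 9]
Sum of squared errors = 19
MSE = 19 / 6 = 3.17

3.17


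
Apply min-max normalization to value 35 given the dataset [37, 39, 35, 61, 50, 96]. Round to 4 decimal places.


Min = 35, Max = 96
Range = 96 - 35 = 61
Scaled = (x - min) / (max - min)
= (35 - 35) / 61
= 0 / 61
= 0.0000

0.0000


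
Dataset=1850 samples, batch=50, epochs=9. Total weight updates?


Iterations per epoch = 1850 / 50 = 37
Total updates = iterations_per_epoch * epochs
= 37 * 9
= 333

333


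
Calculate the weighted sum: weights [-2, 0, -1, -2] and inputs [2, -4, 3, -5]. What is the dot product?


Element-wise products:
-2 * 2 = -4
0 * -4 = 0
-1 * 3 = -3
-2 * -5 = 10
Sum = -4 + 0 + -3 + 10
= 3

3


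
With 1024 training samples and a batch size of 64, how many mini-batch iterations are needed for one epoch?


Iterations per epoch = dataset_size / batch_size
= 1024 / 64
= 16

16


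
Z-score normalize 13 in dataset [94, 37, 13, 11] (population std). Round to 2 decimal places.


Mean = (94 + 37 + 13 + 11) / 4 = 38.75
Variance = sum((x_i - mean)^2) / n = 1122.1875
Std = sqrt(1122.1875) = 33.4991
Z = (x - mean) / std
= (13 - 38.75) / 33.4991
= -25.75 / 33.4991
= -0.77

-0.77


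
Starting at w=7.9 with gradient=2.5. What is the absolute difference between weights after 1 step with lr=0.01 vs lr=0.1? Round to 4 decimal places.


With lr=0.01: w_new = 7.9 - 0.01 * 2.5 = 7.875
With lr=0.1: w_new = 7.9 - 0.1 * 2.5 = 7.65
Absolute difference = |7.875 - 7.65|
= 0.2250

0.2250


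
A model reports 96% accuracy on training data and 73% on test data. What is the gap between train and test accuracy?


Gap = train_accuracy - test_accuracy
= 96 - 73
= 23%
This large gap strongly indicates overfitting.

23


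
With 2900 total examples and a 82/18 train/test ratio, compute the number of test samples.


Train samples = 2900 * 82% = 2378
Test samples = 2900 - 2378
= 522

522


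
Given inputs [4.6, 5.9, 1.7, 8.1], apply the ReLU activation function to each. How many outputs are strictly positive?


ReLU(x) = max(0, x) for each element:
ReLU(4.6) = 4.6
ReLU(5.9) = 5.9
ReLU(1.7) = 1.7
ReLU(8.1) = 8.1
Active neurons (>0): 4

4


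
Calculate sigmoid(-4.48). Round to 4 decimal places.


sigmoid(z) = 1 / (1 + exp(-z))
exp(-(-4.48)) = exp(4.48) = 88.2347
1 + 88.2347 = 89.2347
1 / 89.2347 = 0.0112

0.0112


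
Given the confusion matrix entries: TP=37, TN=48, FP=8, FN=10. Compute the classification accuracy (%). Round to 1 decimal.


Accuracy = (TP + TN) / (TP + TN + FP + FN) * 100
= (37 + 48) / (37 + 48 + 8 + 10)
= 85 / 103
= 0.8252
= 82.5%

82.5


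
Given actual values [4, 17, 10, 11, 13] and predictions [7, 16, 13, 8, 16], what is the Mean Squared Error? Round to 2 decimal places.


Differences: [-3, 1, -3, 3, -3]
Squared errors: [9, 1, 9, 9, 9]
Sum of squared errors = 37
MSE = 37 / 5 = 7.40

7.40


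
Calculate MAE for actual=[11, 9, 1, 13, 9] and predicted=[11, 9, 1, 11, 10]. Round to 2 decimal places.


Absolute errors: [0, 0, 0, 2, 1]
Sum of absolute errors = 3
MAE = 3 / 5 = 0.60

0.60


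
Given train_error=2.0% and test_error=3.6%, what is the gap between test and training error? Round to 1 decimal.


Generalization gap = test_error - train_error
= 3.6 - 2.0
= 1.6%
A small gap suggests good generalization.

1.6


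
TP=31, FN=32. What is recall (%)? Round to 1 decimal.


Recall = TP / (TP + FN) * 100
= 31 / (31 + 32)
= 31 / 63
= 0.4921
= 49.2%

49.2


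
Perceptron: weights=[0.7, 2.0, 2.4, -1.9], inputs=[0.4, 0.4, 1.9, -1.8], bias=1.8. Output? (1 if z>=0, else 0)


z = w . x + b
= 0.7*0.4 + 2.0*0.4 + 2.4*1.9 + -1.9*-1.8 + 1.8
= 0.28 + 0.8 + 4.56 + 3.42 + 1.8
= 9.06 + 1.8
= 10.86
Since z = 10.86 >= 0, output = 1

1


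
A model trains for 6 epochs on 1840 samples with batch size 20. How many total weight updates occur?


Iterations per epoch = 1840 / 20 = 92
Total updates = iterations_per_epoch * epochs
= 92 * 6
= 552

552


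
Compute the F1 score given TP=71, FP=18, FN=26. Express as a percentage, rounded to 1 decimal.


Precision = TP / (TP + FP) = 71 / 89 = 0.7978
Recall = TP / (TP + FN) = 71 / 97 = 0.732
F1 = 2 * P * R / (P + R)
= 2 * 0.7978 * 0.732 / (0.7978 + 0.732)
= 1.1678 / 1.5297
= 0.7634
As percentage: 76.3%

76.3


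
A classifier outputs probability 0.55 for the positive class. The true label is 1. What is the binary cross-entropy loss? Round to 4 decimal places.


For y=1: Loss = -log(p)
= -log(0.55)
= -(-0.5978)
= 0.5978

0.5978


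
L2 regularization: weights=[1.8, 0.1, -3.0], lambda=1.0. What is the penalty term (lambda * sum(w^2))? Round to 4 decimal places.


Squaring each weight:
1.8^2 = 3.24
0.1^2 = 0.01
(-3.0)^2 = 9.0
Sum of squares = 12.25
Penalty = 1.0 * 12.25 = 12.2500

12.2500


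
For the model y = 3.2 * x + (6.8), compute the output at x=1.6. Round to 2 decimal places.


y = 3.2 * 1.6 + (6.8)
= 5.12 + (6.8)
= 11.92

11.92


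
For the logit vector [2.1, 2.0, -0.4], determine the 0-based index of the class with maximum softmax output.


Softmax is a monotonic transformation, so it preserves the argmax.
We need to find the index of the maximum logit.
Index 0: 2.1
Index 1: 2.0
Index 2: -0.4
Maximum logit = 2.1 at index 0

0


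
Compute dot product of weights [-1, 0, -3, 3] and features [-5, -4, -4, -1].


Element-wise products:
-1 * -5 = 5
0 * -4 = 0
-3 * -4 = 12
3 * -1 = -3
Sum = 5 + 0 + 12 + -3
= 14

14


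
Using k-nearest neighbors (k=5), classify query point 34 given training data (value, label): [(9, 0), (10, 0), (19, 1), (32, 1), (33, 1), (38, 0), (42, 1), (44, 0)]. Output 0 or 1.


Distances from query 34:
Point 33 (class 1): distance = 1
Point 32 (class 1): distance = 2
Point 38 (class 0): distance = 4
Point 42 (class 1): distance = 8
Point 44 (class 0): distance = 10
K=5 nearest neighbors: classes = [1, 1, 0, 1, 0]
Votes for class 1: 3 / 5
Majority vote => class 1

1


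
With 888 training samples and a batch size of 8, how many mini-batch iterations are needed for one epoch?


Iterations per epoch = dataset_size / batch_size
= 888 / 8
= 111

111


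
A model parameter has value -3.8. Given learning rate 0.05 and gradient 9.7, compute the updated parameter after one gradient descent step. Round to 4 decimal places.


w_new = w_old - lr * gradient
= -3.8 - 0.05 * 9.7
= -3.8 - (0.485)
= -4.2850

-4.2850


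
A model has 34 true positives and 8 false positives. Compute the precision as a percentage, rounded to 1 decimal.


Precision = TP / (TP + FP) * 100
= 34 / (34 + 8)
= 34 / 42
= 0.8095
= 81.0%

81.0


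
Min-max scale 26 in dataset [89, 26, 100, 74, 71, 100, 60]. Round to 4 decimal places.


Min = 26, Max = 100
Range = 100 - 26 = 74
Scaled = (x - min) / (max - min)
= (26 - 26) / 74
= 0 / 74
= 0.0000

0.0000


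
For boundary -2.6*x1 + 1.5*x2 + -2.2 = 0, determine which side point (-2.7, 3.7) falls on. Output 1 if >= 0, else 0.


Compute -2.6 * -2.7 + 1.5 * 3.7 + -2.2
= 7.02 + 5.55 + -2.2
= 10.37
Since 10.37 >= 0, the point is on the positive side.

1


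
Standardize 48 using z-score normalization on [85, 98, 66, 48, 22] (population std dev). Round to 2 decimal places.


Mean = (85 + 98 + 66 + 48 + 22) / 5 = 63.8
Variance = sum((x_i - mean)^2) / n = 724.16
Std = sqrt(724.16) = 26.9102
Z = (x - mean) / std
= (48 - 63.8) / 26.9102
= -15.8 / 26.9102
= -0.59

-0.59


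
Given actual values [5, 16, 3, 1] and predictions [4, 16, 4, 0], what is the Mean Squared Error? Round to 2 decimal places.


Differences: [1, 0, -1, 1]
Squared errors: [1, 0, 1, 1]
Sum of squared errors = 3
MSE = 3 / 4 = 0.75

0.75


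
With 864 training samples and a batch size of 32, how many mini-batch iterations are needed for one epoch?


Iterations per epoch = dataset_size / batch_size
= 864 / 32
= 27

27


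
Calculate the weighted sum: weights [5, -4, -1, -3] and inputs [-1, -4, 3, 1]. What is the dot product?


Element-wise products:
5 * -1 = -5
-4 * -4 = 16
-1 * 3 = -3
-3 * 1 = -3
Sum = -5 + 16 + -3 + -3
= 5

5


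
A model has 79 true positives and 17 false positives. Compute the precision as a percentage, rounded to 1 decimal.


Precision = TP / (TP + FP) * 100
= 79 / (79 + 17)
= 79 / 96
= 0.8229
= 82.3%

82.3


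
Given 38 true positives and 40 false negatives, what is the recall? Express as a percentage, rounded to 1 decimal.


Recall = TP / (TP + FN) * 100
= 38 / (38 + 40)
= 38 / 78
= 0.4872
= 48.7%

48.7


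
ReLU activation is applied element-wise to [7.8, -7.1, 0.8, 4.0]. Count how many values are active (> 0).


ReLU(x) = max(0, x) for each element:
ReLU(7.8) = 7.8
ReLU(-7.1) = 0
ReLU(0.8) = 0.8
ReLU(4.0) = 4.0
Active neurons (>0): 3

3


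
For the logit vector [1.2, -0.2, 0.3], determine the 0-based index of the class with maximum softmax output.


Softmax is a monotonic transformation, so it preserves the argmax.
We need to find the index of the maximum logit.
Index 0: 1.2
Index 1: -0.2
Index 2: 0.3
Maximum logit = 1.2 at index 0

0


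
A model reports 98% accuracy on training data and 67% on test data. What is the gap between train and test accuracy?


Gap = train_accuracy - test_accuracy
= 98 - 67
= 31%
This large gap strongly indicates overfitting.

31


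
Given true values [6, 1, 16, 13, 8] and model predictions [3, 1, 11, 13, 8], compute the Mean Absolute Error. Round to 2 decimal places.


Absolute errors: [3, 0, 5, 0, 0]
Sum of absolute errors = 8
MAE = 8 / 5 = 1.60

1.60


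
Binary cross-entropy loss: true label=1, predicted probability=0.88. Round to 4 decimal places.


For y=1: Loss = -log(p)
= -log(0.88)
= -(-0.1278)
= 0.1278

0.1278


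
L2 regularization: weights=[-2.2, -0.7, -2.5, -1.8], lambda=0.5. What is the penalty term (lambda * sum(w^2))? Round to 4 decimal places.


Squaring each weight:
(-2.2)^2 = 4.84
(-0.7)^2 = 0.49
(-2.5)^2 = 6.25
(-1.8)^2 = 3.24
Sum of squares = 14.82
Penalty = 0.5 * 14.82 = 7.4100

7.4100


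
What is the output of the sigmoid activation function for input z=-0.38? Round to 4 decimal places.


sigmoid(z) = 1 / (1 + exp(-z))
exp(-(-0.38)) = exp(0.38) = 1.4623
1 + 1.4623 = 2.4623
1 / 2.4623 = 0.4061

0.4061


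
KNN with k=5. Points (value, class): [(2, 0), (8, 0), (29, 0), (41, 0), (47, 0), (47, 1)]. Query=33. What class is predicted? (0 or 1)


Distances from query 33:
Point 29 (class 0): distance = 4
Point 41 (class 0): distance = 8
Point 47 (class 0): distance = 14
Point 47 (class 1): distance = 14
Point 8 (class 0): distance = 25
K=5 nearest neighbors: classes = [0, 0, 0, 1, 0]
Votes for class 1: 1 / 5
Majority vote => class 0

0


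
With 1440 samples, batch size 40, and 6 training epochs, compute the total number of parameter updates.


Iterations per epoch = 1440 / 40 = 36
Total updates = iterations_per_epoch * epochs
= 36 * 6
= 216

216


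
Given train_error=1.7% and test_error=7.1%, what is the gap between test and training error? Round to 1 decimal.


Generalization gap = test_error - train_error
= 7.1 - 1.7
= 5.4%
A moderate gap.

5.4


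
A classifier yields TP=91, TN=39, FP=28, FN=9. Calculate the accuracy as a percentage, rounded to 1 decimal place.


Accuracy = (TP + TN) / (TP + TN + FP + FN) * 100
= (91 + 39) / (91 + 39 + 28 + 9)
= 130 / 167
= 0.7784
= 77.8%

77.8


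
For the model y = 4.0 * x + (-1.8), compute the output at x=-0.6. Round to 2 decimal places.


y = 4.0 * -0.6 + (-1.8)
= -2.4 + (-1.8)
= -4.20

-4.20


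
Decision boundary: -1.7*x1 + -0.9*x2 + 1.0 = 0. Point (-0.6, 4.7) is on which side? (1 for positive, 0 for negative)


Compute -1.7 * -0.6 + -0.9 * 4.7 + 1.0
= 1.02 + -4.23 + 1.0
= -2.21
Since -2.21 < 0, the point is on the negative side.

0


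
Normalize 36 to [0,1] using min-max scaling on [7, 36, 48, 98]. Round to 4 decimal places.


Min = 7, Max = 98
Range = 98 - 7 = 91
Scaled = (x - min) / (max - min)
= (36 - 7) / 91
= 29 / 91
= 0.3187

0.3187


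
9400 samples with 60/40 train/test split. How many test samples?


Train samples = 9400 * 60% = 5640
Test samples = 9400 - 5640
= 3760

3760


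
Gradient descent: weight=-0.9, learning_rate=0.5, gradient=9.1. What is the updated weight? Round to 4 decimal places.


w_new = w_old - lr * gradient
= -0.9 - 0.5 * 9.1
= -0.9 - (4.55)
= -5.4500

-5.4500


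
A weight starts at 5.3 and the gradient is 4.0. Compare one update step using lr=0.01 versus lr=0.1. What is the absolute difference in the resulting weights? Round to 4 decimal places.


With lr=0.01: w_new = 5.3 - 0.01 * 4.0 = 5.26
With lr=0.1: w_new = 5.3 - 0.1 * 4.0 = 4.9
Absolute difference = |5.26 - 4.9|
= 0.3600

0.3600


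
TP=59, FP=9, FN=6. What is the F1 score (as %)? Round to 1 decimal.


Precision = TP / (TP + FP) = 59 / 68 = 0.8676
Recall = TP / (TP + FN) = 59 / 65 = 0.9077
F1 = 2 * P * R / (P + R)
= 2 * 0.8676 * 0.9077 / (0.8676 + 0.9077)
= 1.5751 / 1.7753
= 0.8872
As percentage: 88.7%

88.7


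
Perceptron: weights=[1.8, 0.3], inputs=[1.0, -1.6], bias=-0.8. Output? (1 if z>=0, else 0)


z = w . x + b
= 1.8*1.0 + 0.3*-1.6 + -0.8
= 1.8 + -0.48 + -0.8
= 1.32 + -0.8
= 0.52
Since z = 0.52 >= 0, output = 1

1


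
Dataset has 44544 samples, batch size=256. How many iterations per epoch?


Iterations per epoch = dataset_size / batch_size
= 44544 / 256
= 174

174


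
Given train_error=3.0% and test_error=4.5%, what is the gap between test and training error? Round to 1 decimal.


Generalization gap = test_error - train_error
= 4.5 - 3.0
= 1.5%
A small gap suggests good generalization.

1.5


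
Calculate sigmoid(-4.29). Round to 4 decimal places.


sigmoid(z) = 1 / (1 + exp(-z))
exp(-(-4.29)) = exp(4.29) = 72.9665
1 + 72.9665 = 73.9665
1 / 73.9665 = 0.0135

0.0135


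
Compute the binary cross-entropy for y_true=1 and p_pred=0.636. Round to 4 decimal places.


For y=1: Loss = -log(p)
= -log(0.636)
= -(-0.4526)
= 0.4526

0.4526


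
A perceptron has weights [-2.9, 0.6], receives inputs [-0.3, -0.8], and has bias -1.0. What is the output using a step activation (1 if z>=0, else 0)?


z = w . x + b
= -2.9*-0.3 + 0.6*-0.8 + -1.0
= 0.87 + -0.48 + -1.0
= 0.39 + -1.0
= -0.61
Since z = -0.61 < 0, output = 0

0


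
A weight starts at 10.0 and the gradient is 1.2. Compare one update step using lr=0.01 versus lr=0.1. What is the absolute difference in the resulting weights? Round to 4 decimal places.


With lr=0.01: w_new = 10.0 - 0.01 * 1.2 = 9.988
With lr=0.1: w_new = 10.0 - 0.1 * 1.2 = 9.88
Absolute difference = |9.988 - 9.88|
= 0.1080

0.1080


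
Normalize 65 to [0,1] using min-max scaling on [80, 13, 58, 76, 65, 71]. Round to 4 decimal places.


Min = 13, Max = 80
Range = 80 - 13 = 67
Scaled = (x - min) / (max - min)
= (65 - 13) / 67
= 52 / 67
= 0.7761

0.7761


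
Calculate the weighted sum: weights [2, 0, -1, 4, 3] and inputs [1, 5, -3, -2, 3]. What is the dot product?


Element-wise products:
2 * 1 = 2
0 * 5 = 0
-1 * -3 = 3
4 * -2 = -8
3 * 3 = 9
Sum = 2 + 0 + 3 + -8 + 9
= 6

6


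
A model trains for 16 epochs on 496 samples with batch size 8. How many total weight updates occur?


Iterations per epoch = 496 / 8 = 62
Total updates = iterations_per_epoch * epochs
= 62 * 16
= 992

992


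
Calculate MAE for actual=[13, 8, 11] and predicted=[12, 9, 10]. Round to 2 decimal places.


Absolute errors: [1, 1, 1]
Sum of absolute errors = 3
MAE = 3 / 3 = 1.00

1.00


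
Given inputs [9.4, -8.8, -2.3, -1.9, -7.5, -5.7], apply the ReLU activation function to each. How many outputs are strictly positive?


ReLU(x) = max(0, x) for each element:
ReLU(9.4) = 9.4
ReLU(-8.8) = 0
ReLU(-2.3) = 0
ReLU(-1.9) = 0
ReLU(-7.5) = 0
ReLU(-5.7) = 0
Active neurons (>0): 1

1


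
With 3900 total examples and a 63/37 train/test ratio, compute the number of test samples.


Train samples = 3900 * 63% = 2457
Test samples = 3900 - 2457
= 1443

1443


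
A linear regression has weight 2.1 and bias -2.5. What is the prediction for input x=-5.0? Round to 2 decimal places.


y = 2.1 * -5.0 + (-2.5)
= -10.5 + (-2.5)
= -13.00

-13.00


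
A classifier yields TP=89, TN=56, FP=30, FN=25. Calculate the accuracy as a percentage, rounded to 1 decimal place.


Accuracy = (TP + TN) / (TP + TN + FP + FN) * 100
= (89 + 56) / (89 + 56 + 30 + 25)
= 145 / 200
= 0.725
= 72.5%

72.5


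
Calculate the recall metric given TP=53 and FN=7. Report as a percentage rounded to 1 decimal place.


Recall = TP / (TP + FN) * 100
= 53 / (53 + 7)
= 53 / 60
= 0.8833
= 88.3%

88.3


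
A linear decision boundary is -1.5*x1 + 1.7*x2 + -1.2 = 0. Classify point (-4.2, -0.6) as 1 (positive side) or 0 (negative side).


Compute -1.5 * -4.2 + 1.7 * -0.6 + -1.2
= 6.3 + -1.02 + -1.2
= 4.08
Since 4.08 >= 0, the point is on the positive side.

1


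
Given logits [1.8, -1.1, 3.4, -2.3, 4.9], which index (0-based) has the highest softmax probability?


Softmax is a monotonic transformation, so it preserves the argmax.
We need to find the index of the maximum logit.
Index 0: 1.8
Index 1: -1.1
Index 2: 3.4
Index 3: -2.3
Index 4: 4.9
Maximum logit = 4.9 at index 4

4


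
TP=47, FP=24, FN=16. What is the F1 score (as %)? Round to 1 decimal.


Precision = TP / (TP + FP) = 47 / 71 = 0.662
Recall = TP / (TP + FN) = 47 / 63 = 0.746
F1 = 2 * P * R / (P + R)
= 2 * 0.662 * 0.746 / (0.662 + 0.746)
= 0.9877 / 1.408
= 0.7015
As percentage: 70.1%

70.1


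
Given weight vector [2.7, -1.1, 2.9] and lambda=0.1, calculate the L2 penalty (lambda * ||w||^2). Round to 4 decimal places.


Squaring each weight:
2.7^2 = 7.29
(-1.1)^2 = 1.21
2.9^2 = 8.41
Sum of squares = 16.91
Penalty = 0.1 * 16.91 = 1.6910

1.6910


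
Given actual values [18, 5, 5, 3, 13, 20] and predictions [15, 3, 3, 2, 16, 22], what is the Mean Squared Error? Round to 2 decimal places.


Differences: [3, 2, 2, 1, -3, -2]
Squared errors: [9, 4, 4, 1, 9, 4]
Sum of squared errors = 31
MSE = 31 / 6 = 5.17

5.17


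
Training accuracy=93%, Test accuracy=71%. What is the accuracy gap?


Gap = train_accuracy - test_accuracy
= 93 - 71
= 22%
This large gap strongly indicates overfitting.

22


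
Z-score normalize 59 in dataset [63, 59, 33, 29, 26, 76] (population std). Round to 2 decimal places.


Mean = (63 + 59 + 33 + 29 + 26 + 76) / 6 = 47.6667
Variance = sum((x_i - mean)^2) / n = 366.5556
Std = sqrt(366.5556) = 19.1456
Z = (x - mean) / std
= (59 - 47.6667) / 19.1456
= 11.3333 / 19.1456
= 0.59

0.59


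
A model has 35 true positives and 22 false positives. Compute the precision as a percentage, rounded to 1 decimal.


Precision = TP / (TP + FP) * 100
= 35 / (35 + 22)
= 35 / 57
= 0.614
= 61.4%

61.4


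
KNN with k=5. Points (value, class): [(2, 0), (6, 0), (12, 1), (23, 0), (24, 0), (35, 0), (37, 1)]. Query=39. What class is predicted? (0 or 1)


Distances from query 39:
Point 37 (class 1): distance = 2
Point 35 (class 0): distance = 4
Point 24 (class 0): distance = 15
Point 23 (class 0): distance = 16
Point 12 (class 1): distance = 27
K=5 nearest neighbors: classes = [1, 0, 0, 0, 1]
Votes for class 1: 2 / 5
Majority vote => class 0

0


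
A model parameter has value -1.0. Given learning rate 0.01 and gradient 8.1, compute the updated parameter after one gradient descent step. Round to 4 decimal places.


w_new = w_old - lr * gradient
= -1.0 - 0.01 * 8.1
= -1.0 - (0.081)
= -1.0810

-1.0810


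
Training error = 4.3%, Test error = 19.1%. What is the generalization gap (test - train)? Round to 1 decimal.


Generalization gap = test_error - train_error
= 19.1 - 4.3
= 14.8%
A large gap suggests overfitting.

14.8


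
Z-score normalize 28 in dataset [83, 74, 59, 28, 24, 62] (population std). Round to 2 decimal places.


Mean = (83 + 74 + 59 + 28 + 24 + 62) / 6 = 55.0
Variance = sum((x_i - mean)^2) / n = 483.3333
Std = sqrt(483.3333) = 21.9848
Z = (x - mean) / std
= (28 - 55.0) / 21.9848
= -27.0 / 21.9848
= -1.23

-1.23


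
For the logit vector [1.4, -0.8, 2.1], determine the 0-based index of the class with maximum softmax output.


Softmax is a monotonic transformation, so it preserves the argmax.
We need to find the index of the maximum logit.
Index 0: 1.4
Index 1: -0.8
Index 2: 2.1
Maximum logit = 2.1 at index 2

2


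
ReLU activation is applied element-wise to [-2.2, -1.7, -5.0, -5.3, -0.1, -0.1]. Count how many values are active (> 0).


ReLU(x) = max(0, x) for each element:
ReLU(-2.2) = 0
ReLU(-1.7) = 0
ReLU(-5.0) = 0
ReLU(-5.3) = 0
ReLU(-0.1) = 0
ReLU(-0.1) = 0
Active neurons (>0): 0

0


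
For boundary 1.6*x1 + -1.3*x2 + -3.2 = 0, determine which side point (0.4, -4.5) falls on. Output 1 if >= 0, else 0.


Compute 1.6 * 0.4 + -1.3 * -4.5 + -3.2
= 0.64 + 5.85 + -3.2
= 3.29
Since 3.29 >= 0, the point is on the positive side.

1


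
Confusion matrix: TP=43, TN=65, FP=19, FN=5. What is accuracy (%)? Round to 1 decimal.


Accuracy = (TP + TN) / (TP + TN + FP + FN) * 100
= (43 + 65) / (43 + 65 + 19 + 5)
= 108 / 132
= 0.8182
= 81.8%

81.8


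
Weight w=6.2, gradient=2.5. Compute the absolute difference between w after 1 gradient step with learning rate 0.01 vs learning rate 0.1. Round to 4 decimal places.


With lr=0.01: w_new = 6.2 - 0.01 * 2.5 = 6.175
With lr=0.1: w_new = 6.2 - 0.1 * 2.5 = 5.95
Absolute difference = |6.175 - 5.95|
= 0.2250

0.2250


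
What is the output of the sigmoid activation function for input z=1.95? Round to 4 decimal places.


sigmoid(z) = 1 / (1 + exp(-z))
exp(-(1.95)) = exp(-1.95) = 0.1423
1 + 0.1423 = 1.1423
1 / 1.1423 = 0.8754

0.8754


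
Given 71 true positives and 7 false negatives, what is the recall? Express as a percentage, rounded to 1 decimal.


Recall = TP / (TP + FN) * 100
= 71 / (71 + 7)
= 71 / 78
= 0.9103
= 91.0%

91.0


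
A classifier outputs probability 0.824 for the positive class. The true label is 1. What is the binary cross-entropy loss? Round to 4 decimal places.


For y=1: Loss = -log(p)
= -log(0.824)
= -(-0.1936)
= 0.1936

0.1936


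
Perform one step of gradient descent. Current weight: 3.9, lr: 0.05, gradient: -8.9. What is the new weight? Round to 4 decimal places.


w_new = w_old - lr * gradient
= 3.9 - 0.05 * -8.9
= 3.9 - (-0.445)
= 4.3450

4.3450


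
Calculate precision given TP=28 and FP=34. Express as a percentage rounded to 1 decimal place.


Precision = TP / (TP + FP) * 100
= 28 / (28 + 34)
= 28 / 62
= 0.4516
= 45.2%

45.2


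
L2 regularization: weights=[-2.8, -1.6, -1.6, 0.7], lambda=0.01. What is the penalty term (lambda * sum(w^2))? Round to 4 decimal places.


Squaring each weight:
(-2.8)^2 = 7.84
(-1.6)^2 = 2.56
(-1.6)^2 = 2.56
0.7^2 = 0.49
Sum of squares = 13.45
Penalty = 0.01 * 13.45 = 0.1345

0.1345


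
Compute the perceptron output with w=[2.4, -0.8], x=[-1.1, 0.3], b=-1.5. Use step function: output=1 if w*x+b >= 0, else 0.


z = w . x + b
= 2.4*-1.1 + -0.8*0.3 + -1.5
= -2.64 + -0.24 + -1.5
= -2.88 + -1.5
= -4.38
Since z = -4.38 < 0, output = 0

0


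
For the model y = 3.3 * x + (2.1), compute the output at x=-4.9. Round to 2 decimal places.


y = 3.3 * -4.9 + (2.1)
= -16.17 + (2.1)
= -14.07

-14.07


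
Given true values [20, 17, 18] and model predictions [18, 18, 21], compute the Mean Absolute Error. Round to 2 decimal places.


Absolute errors: [2, 1, 3]
Sum of absolute errors = 6
MAE = 6 / 3 = 2.00

2.00


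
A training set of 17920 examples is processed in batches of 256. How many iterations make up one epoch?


Iterations per epoch = dataset_size / batch_size
= 17920 / 256
= 70

70


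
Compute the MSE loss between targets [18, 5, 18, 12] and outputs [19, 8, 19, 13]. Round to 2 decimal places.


Differences: [-1, -3, -1, -1]
Squared errors: [1, 9, 1, 1]
Sum of squared errors = 12
MSE = 12 / 4 = 3.00

3.00


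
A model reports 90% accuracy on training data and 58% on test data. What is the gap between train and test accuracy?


Gap = train_accuracy - test_accuracy
= 90 - 58
= 32%
This large gap strongly indicates overfitting.

32


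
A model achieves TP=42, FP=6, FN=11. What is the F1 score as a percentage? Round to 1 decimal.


Precision = TP / (TP + FP) = 42 / 48 = 0.875
Recall = TP / (TP + FN) = 42 / 53 = 0.7925
F1 = 2 * P * R / (P + R)
= 2 * 0.875 * 0.7925 / (0.875 + 0.7925)
= 1.3868 / 1.6675
= 0.8317
As percentage: 83.2%

83.2


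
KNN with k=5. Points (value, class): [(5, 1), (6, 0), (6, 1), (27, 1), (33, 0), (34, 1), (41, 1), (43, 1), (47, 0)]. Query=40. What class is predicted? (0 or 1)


Distances from query 40:
Point 41 (class 1): distance = 1
Point 43 (class 1): distance = 3
Point 34 (class 1): distance = 6
Point 33 (class 0): distance = 7
Point 47 (class 0): distance = 7
K=5 nearest neighbors: classes = [1, 1, 1, 0, 0]
Votes for class 1: 3 / 5
Majority vote => class 1

1


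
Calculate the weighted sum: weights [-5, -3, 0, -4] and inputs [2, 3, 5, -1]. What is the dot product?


Element-wise products:
-5 * 2 = -10
-3 * 3 = -9
0 * 5 = 0
-4 * -1 = 4
Sum = -10 + -9 + 0 + 4
= -15

-15


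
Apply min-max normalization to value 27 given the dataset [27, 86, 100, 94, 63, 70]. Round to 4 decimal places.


Min = 27, Max = 100
Range = 100 - 27 = 73
Scaled = (x - min) / (max - min)
= (27 - 27) / 73
= 0 / 73
= 0.0000

0.0000


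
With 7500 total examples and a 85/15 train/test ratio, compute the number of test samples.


Train samples = 7500 * 85% = 6375
Test samples = 7500 - 6375
= 1125

1125


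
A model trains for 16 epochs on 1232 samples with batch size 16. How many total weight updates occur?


Iterations per epoch = 1232 / 16 = 77
Total updates = iterations_per_epoch * epochs
= 77 * 16
= 1232

1232


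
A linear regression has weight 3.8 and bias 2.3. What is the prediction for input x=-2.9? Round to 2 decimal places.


y = 3.8 * -2.9 + (2.3)
= -11.02 + (2.3)
= -8.72

-8.72


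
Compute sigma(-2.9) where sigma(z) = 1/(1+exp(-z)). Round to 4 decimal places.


sigmoid(z) = 1 / (1 + exp(-z))
exp(-(-2.9)) = exp(2.9) = 18.1741
1 + 18.1741 = 19.1741
1 / 19.1741 = 0.0522

0.0522


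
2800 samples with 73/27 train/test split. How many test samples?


Train samples = 2800 * 73% = 2044
Test samples = 2800 - 2044
= 756

756


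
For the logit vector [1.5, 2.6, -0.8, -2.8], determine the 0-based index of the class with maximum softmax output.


Softmax is a monotonic transformation, so it preserves the argmax.
We need to find the index of the maximum logit.
Index 0: 1.5
Index 1: 2.6
Index 2: -0.8
Index 3: -2.8
Maximum logit = 2.6 at index 1

1


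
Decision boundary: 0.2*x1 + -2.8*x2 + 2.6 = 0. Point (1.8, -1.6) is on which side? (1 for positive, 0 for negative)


Compute 0.2 * 1.8 + -2.8 * -1.6 + 2.6
= 0.36 + 4.48 + 2.6
= 7.44
Since 7.44 >= 0, the point is on the positive side.

1


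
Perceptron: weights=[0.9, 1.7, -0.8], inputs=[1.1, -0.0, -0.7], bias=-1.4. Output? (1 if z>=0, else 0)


z = w . x + b
= 0.9*1.1 + 1.7*-0.0 + -0.8*-0.7 + -1.4
= 0.99 + -0.0 + 0.56 + -1.4
= 1.55 + -1.4
= 0.15
Since z = 0.15 >= 0, output = 1

1


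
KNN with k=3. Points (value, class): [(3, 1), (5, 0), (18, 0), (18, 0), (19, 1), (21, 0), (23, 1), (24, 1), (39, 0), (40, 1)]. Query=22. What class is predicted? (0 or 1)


Distances from query 22:
Point 21 (class 0): distance = 1
Point 23 (class 1): distance = 1
Point 24 (class 1): distance = 2
K=3 nearest neighbors: classes = [0, 1, 1]
Votes for class 1: 2 / 3
Majority vote => class 1

1


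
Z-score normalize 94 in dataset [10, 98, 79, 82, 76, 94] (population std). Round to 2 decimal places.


Mean = (10 + 98 + 79 + 82 + 76 + 94) / 6 = 73.1667
Variance = sum((x_i - mean)^2) / n = 860.1389
Std = sqrt(860.1389) = 29.3281
Z = (x - mean) / std
= (94 - 73.1667) / 29.3281
= 20.8333 / 29.3281
= 0.71

0.71


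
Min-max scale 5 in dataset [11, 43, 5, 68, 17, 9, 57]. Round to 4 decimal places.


Min = 5, Max = 68
Range = 68 - 5 = 63
Scaled = (x - min) / (max - min)
= (5 - 5) / 63
= 0 / 63
= 0.0000

0.0000


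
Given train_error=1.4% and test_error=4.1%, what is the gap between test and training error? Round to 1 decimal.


Generalization gap = test_error - train_error
= 4.1 - 1.4
= 2.7%
A moderate gap.

2.7


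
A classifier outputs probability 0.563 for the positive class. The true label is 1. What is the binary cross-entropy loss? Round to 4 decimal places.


For y=1: Loss = -log(p)
= -log(0.563)
= -(-0.5745)
= 0.5745

0.5745


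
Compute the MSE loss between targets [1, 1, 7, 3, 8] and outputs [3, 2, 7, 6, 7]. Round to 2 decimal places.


Differences: [-2, -1, 0, -3, 1]
Squared errors: [4, 1, 0, 9, 1]
Sum of squared errors = 15
MSE = 15 / 5 = 3.00

3.00


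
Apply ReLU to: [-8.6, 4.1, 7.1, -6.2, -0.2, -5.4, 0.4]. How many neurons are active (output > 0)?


ReLU(x) = max(0, x) for each element:
ReLU(-8.6) = 0
ReLU(4.1) = 4.1
ReLU(7.1) = 7.1
ReLU(-6.2) = 0
ReLU(-0.2) = 0
ReLU(-5.4) = 0
ReLU(0.4) = 0.4
Active neurons (>0): 3

3


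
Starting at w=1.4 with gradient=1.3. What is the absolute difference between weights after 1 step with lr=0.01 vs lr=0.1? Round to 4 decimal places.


With lr=0.01: w_new = 1.4 - 0.01 * 1.3 = 1.387
With lr=0.1: w_new = 1.4 - 0.1 * 1.3 = 1.27
Absolute difference = |1.387 - 1.27|
= 0.1170

0.1170
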